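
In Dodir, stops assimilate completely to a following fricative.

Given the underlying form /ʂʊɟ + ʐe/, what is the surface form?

[ʂʊʐʐe]

/ɟ/ is the segment targeted by the rule; it sits immediately before /ʐ/, so it assimilates completely and surfaces as [ʐ].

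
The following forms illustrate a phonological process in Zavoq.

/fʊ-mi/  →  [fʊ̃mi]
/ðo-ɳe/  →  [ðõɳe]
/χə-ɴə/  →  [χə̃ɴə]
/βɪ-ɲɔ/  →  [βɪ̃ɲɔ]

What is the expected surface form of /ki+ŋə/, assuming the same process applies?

[kĩŋə]

The data show regressive nasality assimilation (vowel nasalisation): /ʊ/ → [ʊ̃] before /m/; /o/ → [õ] before /ɳ/; /ə/ → [ə̃] before /ɴ/; /ɪ/ → [ɪ̃] before /ɲ/ — a vowel is nasalised by an immediately following nasal consonant.
The vowel /i/ is adjacent to the following nasal /ŋ/, so it acquires [+nasal] and surfaces as [ĩ].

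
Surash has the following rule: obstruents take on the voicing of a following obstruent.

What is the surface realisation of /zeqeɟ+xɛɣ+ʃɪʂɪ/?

[zeqecxɛxʃɪʂɪ]

/ɟ/ is a voiced palatal stop. The following trigger /x/ is voiceless, so /ɟ/ must become voiceless as well.
The voiceless palatal stop is [c], so /ɟ/ → [c].
The same rule applies at the second boundary: /ɣ/ → [x] next to /ʃ/.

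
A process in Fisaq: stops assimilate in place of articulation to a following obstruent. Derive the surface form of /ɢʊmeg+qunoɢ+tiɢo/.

[ɢʊmeɢqunodtiɢo]

/g/ is a voiced velar stop. The following trigger /q/ is uvular, so /g/ must become uvular as well.
The voiced uvular stop is [ɢ], so /g/ → [ɢ].
The same rule applies at the second boundary: /ɢ/ → [d] next to /t/.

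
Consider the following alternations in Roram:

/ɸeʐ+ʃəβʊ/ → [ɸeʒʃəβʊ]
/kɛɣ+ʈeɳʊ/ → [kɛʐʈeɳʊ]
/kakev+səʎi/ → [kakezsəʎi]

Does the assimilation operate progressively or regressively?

regressive

Comparing underlying and surface forms, /ʐ/ → [ʒ] is the alternation; the neighbouring /ʃ/ is constant.
/ʐ/ is retroflex while /ʃ/ is postalveolar; the output [ʒ] is postalveolar, matching the trigger — so the feature that spreads is place.
The other alternating forms pattern the same way: /ɣ/ → [ʐ] before /ʈ/ (velar → retroflex, matching retroflex); /v/ → [z] before /s/ (labiodental → alveolar, matching alveolar) — only place changes, and always toward the following segment.
Since the segment that changes precedes the conditioning segment, the assimilation is regressive.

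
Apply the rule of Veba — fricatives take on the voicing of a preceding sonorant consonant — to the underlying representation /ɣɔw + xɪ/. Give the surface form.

[ɣɔwɣɪ]

The rule targets /x/ (voiceless velar fricative), which sits after the trigger /w/ (voiced).
The voiced velar fricative is [ɣ], so /x/ → [ɣ].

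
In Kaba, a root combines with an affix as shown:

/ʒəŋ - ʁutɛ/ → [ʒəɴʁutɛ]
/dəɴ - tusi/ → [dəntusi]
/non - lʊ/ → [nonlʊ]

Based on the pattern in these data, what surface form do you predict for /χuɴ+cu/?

[χuɲcu]

The data show regressive place assimilation: /ŋ/ → [ɴ] before /ʁ/; /ɴ/ → [n] before /t/. In each pair only place changes, matching the following consonant, while manner and voice stay constant.
Nothing changes in [nonlʊ]: there the adjacent consonants already agree in place (/n/ and /l/ are both alveolar), so this form is consistent with the same rule.
/ɴ/ is a voiced uvular nasal. The following trigger /c/ is palatal, so /ɴ/ must become palatal as well.
Changing only its place to palatal gives [ɲ] — the voiced palatal nasal.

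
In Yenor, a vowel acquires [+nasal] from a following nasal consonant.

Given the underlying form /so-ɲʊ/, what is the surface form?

/o/ sits next to the nasal /ɲ/ and is therefore nasalised to [õ].

[sõɲʊ]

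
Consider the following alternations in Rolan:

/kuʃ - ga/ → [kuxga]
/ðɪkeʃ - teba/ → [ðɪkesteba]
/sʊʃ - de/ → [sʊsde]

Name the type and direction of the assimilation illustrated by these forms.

regressive place assimilation

Underlying /ʃ/ is realised as [x] next to /g/; /g/ itself does not change.
/ʃ/ is postalveolar while /g/ is velar; the output [x] is velar, matching the trigger — so the feature that spreads is place.
Manner and voice are unchanged, so the assimilation is partial, not total.
The other alternating forms pattern the same way: /ʃ/ → [s] before /t/ (postalveolar → alveolar, matching alveolar); /ʃ/ → [s] before /d/ (postalveolar → alveolar, matching alveolar) — only place changes, and always toward the following segment.
The trigger is the following segment, so the direction is regressive (anticipatory).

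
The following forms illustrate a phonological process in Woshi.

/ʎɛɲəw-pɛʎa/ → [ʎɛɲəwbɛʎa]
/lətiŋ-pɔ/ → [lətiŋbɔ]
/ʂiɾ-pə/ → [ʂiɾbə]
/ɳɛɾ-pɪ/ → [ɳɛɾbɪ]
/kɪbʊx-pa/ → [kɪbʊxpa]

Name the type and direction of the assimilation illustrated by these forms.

Comparing underlying and surface forms, /p/ → [b] is the alternation; the neighbouring /w/ is constant.
The change voiceless → voiced matches the voicing of the preceding /w/, identifying this as voicing assimilation.
Place and manner are unchanged, so the assimilation is partial, not total.
The same holds elsewhere in the data: /p/ → [b] after /ŋ/ (voiceless → voiced, matching voiced); /p/ → [b] after /ɾ/ (voiceless → voiced, matching voiced) — only voicing changes, and always toward the preceding segment.
Nothing changes in [kɪbʊxpa]: there the adjacent consonants already agree in voicing (/p/ and /x/ are both voiceless), so this form is consistent with the same rule.
Since the segment that changes follows the conditioning segment, the assimilation is progressive.

progressive voicing assimilation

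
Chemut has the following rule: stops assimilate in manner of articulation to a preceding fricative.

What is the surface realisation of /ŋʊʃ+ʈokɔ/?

[ŋʊʃʂokɔ]

The rule targets /ʈ/ (voiceless retroflex stop), which sits after the trigger /ʃ/ (fricative).
Changing only its manner to fricative gives [ʂ] — the voiceless retroflex fricative.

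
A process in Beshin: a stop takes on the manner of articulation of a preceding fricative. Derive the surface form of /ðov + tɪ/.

/t/ is a voiceless alveolar stop. The preceding trigger /v/ is a fricative, so /t/ must become a fricative as well.
The voiceless alveolar fricative is [s], so /t/ → [s].

[ðovsɪ]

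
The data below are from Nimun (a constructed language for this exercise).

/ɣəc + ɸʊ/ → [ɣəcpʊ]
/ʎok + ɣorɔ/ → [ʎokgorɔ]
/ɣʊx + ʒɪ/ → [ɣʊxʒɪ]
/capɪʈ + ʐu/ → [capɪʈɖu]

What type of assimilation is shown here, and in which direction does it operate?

The segment that alternates is /ɸ/, which surfaces as [p] when adjacent to /c/.
The change fricative → stop matches the manner of the preceding /c/, identifying this as manner assimilation.
Place and voice are unchanged, so the assimilation is partial, not total.
The same holds elsewhere in the data: /ɣ/ → [g] after /k/ (fricative → stop, matching a stop); /ʐ/ → [ɖ] after /ʈ/ (fricative → stop, matching a stop) — only manner changes, and always toward the preceding segment.
No alternation appears in [ɣʊxʒɪ]: there the adjacent consonants already agree in manner (/ʒ/ and /x/ are both fricatives), so this form is consistent with the same rule.
The trigger is the preceding segment, so the direction is progressive (perseverative).

progressive manner assimilation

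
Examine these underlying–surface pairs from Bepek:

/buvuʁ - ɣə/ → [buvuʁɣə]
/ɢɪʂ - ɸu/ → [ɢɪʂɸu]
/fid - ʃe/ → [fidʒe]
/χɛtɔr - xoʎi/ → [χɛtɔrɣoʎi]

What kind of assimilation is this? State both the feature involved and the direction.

progressive voicing assimilation

Comparing underlying and surface forms, /ʃ/ → [ʒ] is the alternation; the neighbouring /d/ is constant.
The change voiceless → voiced matches the voicing of the preceding /d/, identifying this as voicing assimilation.
Place and manner are unchanged, so the assimilation is partial, not total.
The other alternating form patterns the same way: /x/ → [ɣ] after /r/ (voiceless → voiced, matching voiced) — only voicing changes, and always toward the preceding segment.
No alternation appears in [buvuʁɣə], [ɢɪʂɸu]: there the adjacent consonants already agree in voicing (/ɣ/ and /ʁ/ are both voiced; /ɸ/ and /ʂ/ are both voiceless), so these forms are consistent with the same rule.
Since the segment that changes follows the conditioning segment, the assimilation is progressive.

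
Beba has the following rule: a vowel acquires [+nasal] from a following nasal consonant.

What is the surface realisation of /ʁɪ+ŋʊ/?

[ʁɪ̃ŋʊ]

The vowel /ɪ/ is adjacent to the following nasal /ŋ/, so it acquires [+nasal] and surfaces as [ɪ̃].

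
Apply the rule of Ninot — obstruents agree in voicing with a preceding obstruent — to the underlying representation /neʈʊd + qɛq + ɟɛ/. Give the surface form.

/q/ is a voiceless uvular stop. The preceding trigger /d/ is voiced, so /q/ must become voiced as well.
A voiced uvular stop is [ɢ], so the surface segment is [ɢ].
At the second juncture, /ɟ/ likewise becomes [c] adjacent to /q/.

[neʈʊdɢɛqcɛ]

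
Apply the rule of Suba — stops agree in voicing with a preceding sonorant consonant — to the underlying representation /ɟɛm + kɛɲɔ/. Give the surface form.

[ɟɛmgɛɲɔ]

The rule targets /k/ (voiceless velar stop), which sits after the trigger /m/ (voiced).
The voiced velar stop is [g], so /k/ → [g].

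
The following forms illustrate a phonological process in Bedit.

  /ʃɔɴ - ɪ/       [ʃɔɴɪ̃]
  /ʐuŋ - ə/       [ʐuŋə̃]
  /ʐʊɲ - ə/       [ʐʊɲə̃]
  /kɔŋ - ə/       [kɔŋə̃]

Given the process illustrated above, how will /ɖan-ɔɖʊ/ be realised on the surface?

[ɖanɔ̃ɖʊ]

The data show progressive nasality assimilation (vowel nasalisation): /ɪ/ → [ɪ̃] after /ɴ/; /ə/ → [ə̃] after /ŋ/; /ə/ → [ə̃] after /ɲ/ — a vowel is nasalised by an immediately preceding nasal consonant.
/ɔ/ sits next to the nasal /n/ and is therefore nasalised to [ɔ̃].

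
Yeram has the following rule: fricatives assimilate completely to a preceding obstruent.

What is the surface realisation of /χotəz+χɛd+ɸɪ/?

/χ/ is the segment targeted by the rule; it sits immediately after /z/, so it assimilates completely and surfaces as [z].
The same rule applies at the second boundary: /ɸ/ → [d] next to /d/.

[χotəzzɛddɪ]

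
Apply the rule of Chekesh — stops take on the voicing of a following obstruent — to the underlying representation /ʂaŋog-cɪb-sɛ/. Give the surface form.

[ʂaŋokcɪpsɛ]

The rule targets /g/ (voiced velar stop), which sits before the trigger /c/ (voiceless).
The voiceless velar stop is [k], so /g/ → [k].
The same rule applies at the second boundary: /b/ → [p] next to /s/.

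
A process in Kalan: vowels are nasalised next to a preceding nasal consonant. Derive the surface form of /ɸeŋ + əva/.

The vowel /ə/ is adjacent to the preceding nasal /ŋ/, so it acquires [+nasal] and surfaces as [ə̃].

[ɸeŋə̃va]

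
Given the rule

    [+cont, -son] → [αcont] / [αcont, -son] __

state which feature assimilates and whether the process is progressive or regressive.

The rule copies [cont] (continuancy) from the environment onto the target fricatives; since [±cont] encodes the stop/fricative manner contrast, the assimilating dimension is manner.
The conditioning segment sits to the left of the focus bar, meaning the trigger precedes the segment that changes — progressive assimilation.

progressive manner assimilation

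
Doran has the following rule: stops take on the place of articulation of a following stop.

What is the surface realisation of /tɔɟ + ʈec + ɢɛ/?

[tɔɖʈeqɢɛ]

The rule targets /ɟ/ (voiced palatal stop), which sits before the trigger /ʈ/ (retroflex).
Changing only its place to retroflex gives [ɖ] — the voiced retroflex stop.
At the second juncture, /c/ likewise becomes [q] adjacent to /ɢ/.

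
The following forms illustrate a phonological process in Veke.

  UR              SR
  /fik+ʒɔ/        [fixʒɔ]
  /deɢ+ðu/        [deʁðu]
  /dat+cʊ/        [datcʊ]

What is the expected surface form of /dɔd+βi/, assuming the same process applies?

The data show regressive manner assimilation: /k/ → [x] before /ʒ/; /ɢ/ → [ʁ] before /ð/. In each pair only manner changes, matching the following consonant, while place and voice stay constant.
No alternation appears in [datcʊ]: there the adjacent consonants already agree in manner (/t/ and /c/ are both stops), so this form is consistent with the same rule.
/d/ is a voiced alveolar stop. The following trigger /β/ is a fricative, so /d/ must become a fricative as well.
A voiced alveolar fricative is [z], so the surface segment is [z].

[dɔzβi]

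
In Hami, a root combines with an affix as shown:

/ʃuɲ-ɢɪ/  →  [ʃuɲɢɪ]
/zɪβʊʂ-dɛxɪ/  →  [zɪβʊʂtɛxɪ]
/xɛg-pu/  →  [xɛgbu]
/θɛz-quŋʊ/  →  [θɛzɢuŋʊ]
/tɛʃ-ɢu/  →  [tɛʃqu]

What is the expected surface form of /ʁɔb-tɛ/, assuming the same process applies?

The data show progressive voicing assimilation: /d/ → [t] after /ʂ/; /p/ → [b] after /g/; /q/ → [ɢ] after /z/; /ɢ/ → [q] after /ʃ/. In each pair only voicing changes, matching the preceding consonant, while place and manner stay constant.
Nothing changes in [ʃuɲɢɪ]: there the adjacent consonants already agree in voicing (/ɢ/ and /ɲ/ are both voiced), so this form is consistent with the same rule.
/t/ is a voiceless alveolar stop. The preceding trigger /b/ is voiced, so /t/ must become voiced as well.
Changing only its voicing to voiced gives [d] — the voiced alveolar stop.

[ʁɔbdɛ]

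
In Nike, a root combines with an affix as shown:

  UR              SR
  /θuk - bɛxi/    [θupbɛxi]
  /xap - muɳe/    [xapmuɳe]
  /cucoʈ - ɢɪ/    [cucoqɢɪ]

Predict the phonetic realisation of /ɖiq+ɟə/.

The data show regressive place assimilation: /k/ → [p] before /b/; /ʈ/ → [q] before /ɢ/. In each pair only place changes, matching the following consonant, while manner and voice stay constant.
Nothing changes in [xapmuɳe]: there the adjacent consonants already agree in place (/p/ and /m/ are both bilabial), so this form is consistent with the same rule.
/q/ is a voiceless uvular stop. The following trigger /ɟ/ is palatal, so /q/ must become palatal as well.
Changing only its place to palatal gives [c] — the voiceless palatal stop.

[ɖicɟə]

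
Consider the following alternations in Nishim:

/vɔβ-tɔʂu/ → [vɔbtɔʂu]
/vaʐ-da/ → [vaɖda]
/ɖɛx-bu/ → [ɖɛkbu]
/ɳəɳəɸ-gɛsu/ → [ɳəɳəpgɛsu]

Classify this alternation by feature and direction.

Comparing underlying and surface forms, /β/ → [b] is the alternation; the neighbouring /t/ is constant.
/β/ is a fricative while /t/ is a stop; the output [b] is a stop, matching the trigger — so the feature that spreads is manner.
Place and voice are unchanged, so the assimilation is partial, not total.
Checking the remaining alternations: /ʐ/ → [ɖ] before /d/ (fricative → stop, matching a stop); /x/ → [k] before /b/ (fricative → stop, matching a stop); /ɸ/ → [p] before /g/ (fricative → stop, matching a stop) — only manner changes, and always toward the following segment.
The trigger is the following segment, so the direction is regressive (anticipatory).

regressive manner assimilation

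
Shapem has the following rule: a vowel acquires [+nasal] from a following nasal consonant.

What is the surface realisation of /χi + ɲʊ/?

/i/ sits next to the nasal /ɲ/ and is therefore nasalised to [ĩ].

[χĩɲʊ]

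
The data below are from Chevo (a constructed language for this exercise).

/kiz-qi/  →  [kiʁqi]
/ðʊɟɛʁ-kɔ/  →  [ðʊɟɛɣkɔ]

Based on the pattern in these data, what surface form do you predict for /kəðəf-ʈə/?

The data show regressive place assimilation: /z/ → [ʁ] before /q/; /ʁ/ → [ɣ] before /k/. In each pair only place changes, matching the following consonant, while manner and voice stay constant.
/f/ is a voiceless labiodental fricative. The following trigger /ʈ/ is retroflex, so /f/ must become retroflex as well.
A voiceless retroflex fricative is [ʂ], so the surface segment is [ʂ].

[kəðəʂʈə]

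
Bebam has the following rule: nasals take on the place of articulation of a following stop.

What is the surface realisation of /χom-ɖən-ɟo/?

[χoɳɖəɲɟo]

/m/ is a voiced bilabial nasal. The following trigger /ɖ/ is retroflex, so /m/ must become retroflex as well.
A voiced retroflex nasal is [ɳ], so the surface segment is [ɳ].
At the second juncture, /n/ likewise becomes [ɲ] adjacent to /ɟ/.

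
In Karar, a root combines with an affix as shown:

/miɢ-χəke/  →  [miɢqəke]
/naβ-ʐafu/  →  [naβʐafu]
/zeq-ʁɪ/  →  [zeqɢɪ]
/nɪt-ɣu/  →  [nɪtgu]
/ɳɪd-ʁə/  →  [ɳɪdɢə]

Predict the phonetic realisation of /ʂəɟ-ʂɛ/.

[ʂəɟʈɛ]

The data show progressive manner assimilation: /χ/ → [q] after /ɢ/; /ʁ/ → [ɢ] after /q/; /ɣ/ → [g] after /t/; /ʁ/ → [ɢ] after /d/. In each pair only manner changes, matching the preceding consonant, while place and voice stay constant.
Nothing changes in [naβʐafu]: there the adjacent consonants already agree in manner (/ʐ/ and /β/ are both fricatives), so this form is consistent with the same rule.
/ʂ/ is a voiceless retroflex fricative. The preceding trigger /ɟ/ is a stop, so /ʂ/ must become a stop as well.
The voiceless retroflex stop is [ʈ], so /ʂ/ → [ʈ].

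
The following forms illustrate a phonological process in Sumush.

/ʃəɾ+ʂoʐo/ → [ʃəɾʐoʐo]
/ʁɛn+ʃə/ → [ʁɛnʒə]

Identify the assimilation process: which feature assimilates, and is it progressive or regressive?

The segment that alternates is /ʂ/, which surfaces as [ʐ] when adjacent to /ɾ/.
The change voiceless → voiced matches the voicing of the preceding /ɾ/, identifying this as voicing assimilation.
Place and manner are unchanged, so the assimilation is partial, not total.
The same holds elsewhere in the data: /ʃ/ → [ʒ] after /n/ (voiceless → voiced, matching voiced) — only voicing changes, and always toward the preceding segment.
The trigger is the preceding segment, so the direction is progressive (perseverative).

progressive voicing assimilation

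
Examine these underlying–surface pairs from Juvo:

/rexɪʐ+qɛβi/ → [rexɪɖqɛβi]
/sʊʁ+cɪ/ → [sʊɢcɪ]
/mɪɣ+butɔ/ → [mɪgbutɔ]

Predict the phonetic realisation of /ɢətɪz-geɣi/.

The data show regressive manner assimilation: /ʐ/ → [ɖ] before /q/; /ʁ/ → [ɢ] before /c/; /ɣ/ → [g] before /b/. In each pair only manner changes, matching the following consonant, while place and voice stay constant.
The rule targets /z/ (voiced alveolar fricative), which sits before the trigger /g/ (stop).
A voiced alveolar stop is [d], so the surface segment is [d].

[ɢətɪdgeɣi]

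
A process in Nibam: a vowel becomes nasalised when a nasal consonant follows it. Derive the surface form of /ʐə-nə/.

The vowel /ə/ is adjacent to the following nasal /n/, so it acquires [+nasal] and surfaces as [ə̃].

[ʐə̃nə]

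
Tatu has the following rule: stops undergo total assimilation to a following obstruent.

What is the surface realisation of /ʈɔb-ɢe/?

/b/ is the segment targeted by the rule; it sits immediately before /ɢ/, so it assimilates completely and surfaces as [ɢ].

[ʈɔɢɢe]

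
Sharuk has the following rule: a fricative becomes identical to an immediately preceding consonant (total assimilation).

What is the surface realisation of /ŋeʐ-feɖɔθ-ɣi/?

/f/ is the segment targeted by the rule; it sits immediately after /ʐ/, so it assimilates completely and surfaces as [ʐ].
The same rule applies at the second boundary: /ɣ/ → [θ] next to /θ/.

[ŋeʐʐeɖɔθθi]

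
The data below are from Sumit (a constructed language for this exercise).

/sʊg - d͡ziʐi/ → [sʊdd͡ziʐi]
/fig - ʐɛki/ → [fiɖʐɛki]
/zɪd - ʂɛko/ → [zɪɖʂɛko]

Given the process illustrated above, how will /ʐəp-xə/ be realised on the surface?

The data show regressive place assimilation: /g/ → [d] before /d͡z/; /g/ → [ɖ] before /ʐ/; /d/ → [ɖ] before /ʂ/. In each pair only place changes, matching the following consonant, while manner and voice stay constant.
The rule targets /p/ (voiceless bilabial stop), which sits before the trigger /x/ (velar).
The voiceless velar stop is [k], so /p/ → [k].

[ʐəkxə]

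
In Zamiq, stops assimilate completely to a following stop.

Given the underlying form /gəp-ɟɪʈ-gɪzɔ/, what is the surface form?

/p/ is the segment targeted by the rule; it sits immediately before /ɟ/, so it assimilates completely and surfaces as [ɟ].
The same rule applies at the second boundary: /ʈ/ → [g] next to /g/.

[gəɟɟɪggɪzɔ]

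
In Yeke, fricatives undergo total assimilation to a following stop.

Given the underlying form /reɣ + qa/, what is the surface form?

/ɣ/ is the segment targeted by the rule; it sits immediately before /q/, so it assimilates completely and surfaces as [q].

[reqqa]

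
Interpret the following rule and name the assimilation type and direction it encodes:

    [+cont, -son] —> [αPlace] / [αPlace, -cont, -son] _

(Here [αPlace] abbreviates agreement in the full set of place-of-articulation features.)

The rule copies the place features (abbreviated [Place]) from the environment onto the target, so the assimilating feature is place.
The conditioning segment sits to the left of the focus bar, meaning the trigger precedes the segment that changes — progressive assimilation.

progressive place assimilation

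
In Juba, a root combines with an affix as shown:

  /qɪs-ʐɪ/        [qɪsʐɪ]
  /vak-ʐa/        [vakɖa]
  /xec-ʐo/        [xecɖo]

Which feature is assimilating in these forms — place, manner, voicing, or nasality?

manner

Comparing underlying and surface forms, /ʐ/ → [ɖ] is the alternation; the neighbouring /k/ is constant.
/ʐ/ is a fricative while /k/ is a stop; the output [ɖ] is a stop, matching the trigger — so the feature that spreads is manner.
The same holds elsewhere in the data: /ʐ/ → [ɖ] after /c/ (fricative → stop, matching a stop) — only manner changes, and always toward the preceding segment.
No alternation appears in [qɪsʐɪ]: there the adjacent consonants already agree in manner (/ʐ/ and /s/ are both fricatives), so this form is consistent with the same rule.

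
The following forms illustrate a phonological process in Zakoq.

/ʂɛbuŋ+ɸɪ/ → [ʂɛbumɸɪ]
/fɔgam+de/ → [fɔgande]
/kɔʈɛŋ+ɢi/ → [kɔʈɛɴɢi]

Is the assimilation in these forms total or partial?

partial assimilation

Underlying /ŋ/ is realised as [m] next to /ɸ/; /ɸ/ itself does not change.
/ŋ/ is velar while /ɸ/ is bilabial; the output [m] is bilabial, matching the trigger — so the feature that spreads is place.
Manner and voice are unchanged, so the assimilation is partial, not total.
The other alternating forms pattern the same way: /m/ → [n] before /d/ (bilabial → alveolar, matching alveolar); /ŋ/ → [ɴ] before /ɢ/ (velar → uvular, matching uvular) — only place changes, and always toward the following segment.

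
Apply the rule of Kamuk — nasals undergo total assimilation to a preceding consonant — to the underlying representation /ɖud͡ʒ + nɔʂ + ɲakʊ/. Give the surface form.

[ɖud͡ʒd͡ʒɔʂʂakʊ]

/n/ is the segment targeted by the rule; it sits immediately after /d͡ʒ/, so it assimilates completely and surfaces as [d͡ʒ].
The same rule applies at the second boundary: /ɲ/ → [ʂ] next to /ʂ/.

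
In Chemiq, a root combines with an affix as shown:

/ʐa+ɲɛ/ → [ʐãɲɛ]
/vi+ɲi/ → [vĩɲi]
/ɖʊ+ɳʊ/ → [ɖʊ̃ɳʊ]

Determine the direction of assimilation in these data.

regressive

The vowel /a/ surfaces as nasalised [ã] next to the following nasal /ɲ/ — it has acquired the [+nasal] feature of its neighbour.
The other forms show the same pattern: /i/ → [ĩ] before /ɲ/; /ʊ/ → [ʊ̃] before /ɳ/ — each time a vowel is nasalised next to a following nasal.
Because the conditioning nasal is to the right of the vowel that changes, the process is regressive (anticipatory).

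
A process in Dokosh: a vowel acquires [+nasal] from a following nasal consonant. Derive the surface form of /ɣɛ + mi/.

/ɛ/ sits next to the nasal /m/ and is therefore nasalised to [ɛ̃].

[ɣɛ̃mi]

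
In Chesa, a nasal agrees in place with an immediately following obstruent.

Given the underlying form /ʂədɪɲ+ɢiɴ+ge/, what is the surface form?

/ɲ/ is a voiced palatal nasal. The following trigger /ɢ/ is uvular, so /ɲ/ must become uvular as well.
The voiced uvular nasal is [ɴ], so /ɲ/ → [ɴ].
The same rule applies at the second boundary: /ɴ/ → [ŋ] next to /g/.

[ʂədɪɴɢiŋge]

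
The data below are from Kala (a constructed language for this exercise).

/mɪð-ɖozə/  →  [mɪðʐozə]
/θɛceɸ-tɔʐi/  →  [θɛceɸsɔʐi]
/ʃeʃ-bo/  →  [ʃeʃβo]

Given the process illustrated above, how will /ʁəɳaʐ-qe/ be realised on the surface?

[ʁəɳaʐχe]

The data show progressive manner assimilation: /ɖ/ → [ʐ] after /ð/; /t/ → [s] after /ɸ/; /b/ → [β] after /ʃ/. In each pair only manner changes, matching the preceding consonant, while place and voice stay constant.
/q/ is a voiceless uvular stop. The preceding trigger /ʐ/ is a fricative, so /q/ must become a fricative as well.
A voiceless uvular fricative is [χ], so the surface segment is [χ].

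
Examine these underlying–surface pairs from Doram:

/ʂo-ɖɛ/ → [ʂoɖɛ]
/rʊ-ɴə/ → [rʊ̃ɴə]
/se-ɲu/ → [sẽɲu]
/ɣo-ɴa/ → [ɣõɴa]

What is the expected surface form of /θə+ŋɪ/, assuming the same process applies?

[θə̃ŋɪ]

The data show regressive nasality assimilation (vowel nasalisation): /ʊ/ → [ʊ̃] before /ɴ/; /e/ → [ẽ] before /ɲ/; /o/ → [õ] before /ɴ/ — a vowel is nasalised by an immediately following nasal consonant.
No change occurs in [ʂoɖɛ] because the vowel at the boundary is adjacent to an oral consonant, not a nasal (/o/ next to /ɖ/).
The vowel /ə/ is adjacent to the following nasal /ŋ/, so it acquires [+nasal] and surfaces as [ə̃].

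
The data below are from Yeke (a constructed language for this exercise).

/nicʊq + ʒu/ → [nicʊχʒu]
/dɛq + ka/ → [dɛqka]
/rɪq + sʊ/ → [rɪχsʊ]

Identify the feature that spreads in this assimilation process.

manner

The segment that alternates is /q/, which surfaces as [χ] when adjacent to /ʒ/.
The change stop → fricative matches the manner of the following /ʒ/, identifying this as manner assimilation.
Checking the remaining alternation: /q/ → [χ] before /s/ (stop → fricative, matching a fricative) — only manner changes, and always toward the following segment.
Nothing changes in [dɛqka]: there the adjacent consonants already agree in manner (/q/ and /k/ are both stops), so this form is consistent with the same rule.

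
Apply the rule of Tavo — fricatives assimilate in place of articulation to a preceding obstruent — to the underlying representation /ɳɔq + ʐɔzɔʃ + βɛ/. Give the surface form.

/ʐ/ is a voiced retroflex fricative. The preceding trigger /q/ is uvular, so /ʐ/ must become uvular as well.
A voiced uvular fricative is [ʁ], so the surface segment is [ʁ].
The same rule applies at the second boundary: /β/ → [ʒ] next to /ʃ/.

[ɳɔqʁɔzɔʃʒɛ]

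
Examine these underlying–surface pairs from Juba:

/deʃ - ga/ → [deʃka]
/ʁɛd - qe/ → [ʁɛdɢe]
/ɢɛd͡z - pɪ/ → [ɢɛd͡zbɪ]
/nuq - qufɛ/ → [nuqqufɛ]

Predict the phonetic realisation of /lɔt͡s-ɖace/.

[lɔt͡sʈace]

The data show progressive voicing assimilation: /g/ → [k] after /ʃ/; /q/ → [ɢ] after /d/; /p/ → [b] after /d͡z/. In each pair only voicing changes, matching the preceding consonant, while place and manner stay constant.
Nothing changes in [nuqqufɛ]: there the adjacent consonants already agree in voicing (/q/ and /q/ are both voiceless), so this form is consistent with the same rule.
/ɖ/ is a voiced retroflex stop. The preceding trigger /t͡s/ is voiceless, so /ɖ/ must become voiceless as well.
A voiceless retroflex stop is [ʈ], so the surface segment is [ʈ].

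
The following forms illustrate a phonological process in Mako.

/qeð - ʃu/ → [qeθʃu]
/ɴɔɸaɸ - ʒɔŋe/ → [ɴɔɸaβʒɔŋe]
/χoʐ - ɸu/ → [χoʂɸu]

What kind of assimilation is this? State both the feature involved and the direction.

The segment that alternates is /ð/, which surfaces as [θ] when adjacent to /ʃ/.
/ð/ is voiced while /ʃ/ is voiceless; the output [θ] is voiceless, matching the trigger — so the feature that spreads is voicing.
Place and manner are unchanged, so the assimilation is partial, not total.
The same holds elsewhere in the data: /ɸ/ → [β] before /ʒ/ (voiceless → voiced, matching voiced); /ʐ/ → [ʂ] before /ɸ/ (voiced → voiceless, matching voiceless) — only voicing changes, and always toward the following segment.
The trigger is the following segment, so the direction is regressive (anticipatory).

regressive voicing assimilation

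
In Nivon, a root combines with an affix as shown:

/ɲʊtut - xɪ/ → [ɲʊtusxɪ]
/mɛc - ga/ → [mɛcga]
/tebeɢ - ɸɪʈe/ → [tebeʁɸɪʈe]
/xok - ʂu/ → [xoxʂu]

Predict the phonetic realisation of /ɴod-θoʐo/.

[ɴozθoʐo]

The data show regressive manner assimilation: /t/ → [s] before /x/; /ɢ/ → [ʁ] before /ɸ/; /k/ → [x] before /ʂ/. In each pair only manner changes, matching the following consonant, while place and voice stay constant.
No alternation appears in [mɛcga]: there the adjacent consonants already agree in manner (/c/ and /g/ are both stops), so this form is consistent with the same rule.
The rule targets /d/ (voiced alveolar stop), which sits before the trigger /θ/ (fricative).
A voiced alveolar fricative is [z], so the surface segment is [z].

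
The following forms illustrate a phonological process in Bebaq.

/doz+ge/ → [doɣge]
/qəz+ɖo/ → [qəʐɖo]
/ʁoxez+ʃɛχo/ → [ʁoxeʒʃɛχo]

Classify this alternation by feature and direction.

The segment that alternates is /z/, which surfaces as [ɣ] when adjacent to /g/.
The change alveolar → velar matches the place of the following /g/, identifying this as place assimilation.
Manner and voice are unchanged, so the assimilation is partial, not total.
The same holds elsewhere in the data: /z/ → [ʐ] before /ɖ/ (alveolar → retroflex, matching retroflex); /z/ → [ʒ] before /ʃ/ (alveolar → postalveolar, matching postalveolar) — only place changes, and always toward the following segment.
Since the segment that changes precedes the conditioning segment, the assimilation is regressive.

regressive place assimilation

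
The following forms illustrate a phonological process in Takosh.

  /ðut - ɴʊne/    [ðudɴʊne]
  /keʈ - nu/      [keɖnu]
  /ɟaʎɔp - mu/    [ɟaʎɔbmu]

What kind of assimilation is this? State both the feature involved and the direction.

regressive voicing assimilation

Underlying /t/ is realised as [d] next to /ɴ/; /ɴ/ itself does not change.
The change voiceless → voiced matches the voicing of the following /ɴ/, identifying this as voicing assimilation.
Place and manner are unchanged, so the assimilation is partial, not total.
Checking the remaining alternations: /ʈ/ → [ɖ] before /n/ (voiceless → voiced, matching voiced); /p/ → [b] before /m/ (voiceless → voiced, matching voiced) — only voicing changes, and always toward the following segment.
The trigger is the following segment, so the direction is regressive (anticipatory).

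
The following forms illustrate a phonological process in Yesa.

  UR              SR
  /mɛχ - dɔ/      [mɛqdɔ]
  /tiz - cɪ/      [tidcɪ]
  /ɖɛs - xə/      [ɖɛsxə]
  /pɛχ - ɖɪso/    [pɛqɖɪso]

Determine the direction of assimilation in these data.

regressive

The segment that alternates is /χ/, which surfaces as [q] when adjacent to /d/.
/χ/ is a fricative while /d/ is a stop; the output [q] is a stop, matching the trigger — so the feature that spreads is manner.
Checking the remaining alternations: /z/ → [d] before /c/ (fricative → stop, matching a stop); /χ/ → [q] before /ɖ/ (fricative → stop, matching a stop) — only manner changes, and always toward the following segment.
Nothing changes in [ɖɛsxə]: there the adjacent consonants already agree in manner (/s/ and /x/ are both fricatives), so this form is consistent with the same rule.
Since the segment that changes precedes the conditioning segment, the assimilation is regressive.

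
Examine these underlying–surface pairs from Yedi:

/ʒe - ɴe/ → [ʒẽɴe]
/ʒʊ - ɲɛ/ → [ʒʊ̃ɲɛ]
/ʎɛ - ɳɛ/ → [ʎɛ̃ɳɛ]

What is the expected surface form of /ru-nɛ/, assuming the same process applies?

The data show regressive nasality assimilation (vowel nasalisation): /e/ → [ẽ] before /ɴ/; /ʊ/ → [ʊ̃] before /ɲ/; /ɛ/ → [ɛ̃] before /ɳ/ — a vowel is nasalised by an immediately following nasal consonant.
The vowel /u/ is adjacent to the following nasal /n/, so it acquires [+nasal] and surfaces as [ũ].

[rũnɛ]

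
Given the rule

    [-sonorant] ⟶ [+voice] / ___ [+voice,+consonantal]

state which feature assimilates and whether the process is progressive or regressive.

The target ([-sonorant], obstruents) acquires [+voice] next to a voiced consonant ([+voice,+consonantal]) — it takes on the voicing of its neighbour, so the feature that spreads is voicing.
The conditioning segment sits to the right of the focus bar, meaning the trigger follows the segment that changes — regressive assimilation.

regressive voicing assimilation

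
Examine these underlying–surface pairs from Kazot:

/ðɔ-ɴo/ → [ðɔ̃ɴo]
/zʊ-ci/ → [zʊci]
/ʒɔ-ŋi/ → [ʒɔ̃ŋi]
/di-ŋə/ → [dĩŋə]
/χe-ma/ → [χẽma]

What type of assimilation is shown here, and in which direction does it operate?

regressive nasality assimilation (vowel nasalisation)

The vowel /ɔ/ surfaces as nasalised [ɔ̃] next to the following nasal /ɴ/ — it has acquired the [+nasal] feature of its neighbour.
The other forms show the same pattern: /ɔ/ → [ɔ̃] before /ŋ/; /i/ → [ĩ] before /ŋ/; /e/ → [ẽ] before /m/ — each time a vowel is nasalised next to a following nasal.
No change occurs in [zʊci] because the vowel at the boundary is adjacent to an oral consonant, not a nasal (/ʊ/ next to /c/).
Because the conditioning nasal is to the right of the vowel that changes, the process is regressive (anticipatory).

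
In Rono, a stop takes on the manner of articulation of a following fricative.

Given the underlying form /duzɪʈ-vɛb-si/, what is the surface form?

The rule targets /ʈ/ (voiceless retroflex stop), which sits before the trigger /v/ (fricative).
The voiceless retroflex fricative is [ʂ], so /ʈ/ → [ʂ].
The same rule applies at the second boundary: /b/ → [β] next to /s/.

[duzɪʂvɛβsi]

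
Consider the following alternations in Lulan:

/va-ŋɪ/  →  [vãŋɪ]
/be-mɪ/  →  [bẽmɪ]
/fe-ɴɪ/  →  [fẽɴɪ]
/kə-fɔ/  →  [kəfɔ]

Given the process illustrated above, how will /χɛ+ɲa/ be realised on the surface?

[χɛ̃ɲa]

The data show regressive nasality assimilation (vowel nasalisation): /a/ → [ã] before /ŋ/; /e/ → [ẽ] before /m/; /e/ → [ẽ] before /ɴ/ — a vowel is nasalised by an immediately following nasal consonant.
No change occurs in [kəfɔ] because the vowel at the boundary is adjacent to an oral consonant, not a nasal (/ə/ next to /f/).
/ɛ/ sits next to the nasal /ɲ/ and is therefore nasalised to [ɛ̃].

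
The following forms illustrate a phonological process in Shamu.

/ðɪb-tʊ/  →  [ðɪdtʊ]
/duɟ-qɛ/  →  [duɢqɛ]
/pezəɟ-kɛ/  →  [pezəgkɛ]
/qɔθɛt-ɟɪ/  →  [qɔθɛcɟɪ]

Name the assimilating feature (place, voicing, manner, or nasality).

Underlying /b/ is realised as [d] next to /t/; /t/ itself does not change.
/b/ is bilabial while /t/ is alveolar; the output [d] is alveolar, matching the trigger — so the feature that spreads is place.
The same holds elsewhere in the data: /ɟ/ → [ɢ] before /q/ (palatal → uvular, matching uvular); /ɟ/ → [g] before /k/ (palatal → velar, matching velar); /t/ → [c] before /ɟ/ (alveolar → palatal, matching palatal) — only place changes, and always toward the following segment.

place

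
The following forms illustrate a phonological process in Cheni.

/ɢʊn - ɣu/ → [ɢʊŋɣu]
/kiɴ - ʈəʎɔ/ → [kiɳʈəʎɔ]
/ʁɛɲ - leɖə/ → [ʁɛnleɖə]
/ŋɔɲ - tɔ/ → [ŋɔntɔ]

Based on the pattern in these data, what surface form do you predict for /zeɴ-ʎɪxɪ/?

[zeɲʎɪxɪ]

The data show regressive place assimilation: /n/ → [ŋ] before /ɣ/; /ɴ/ → [ɳ] before /ʈ/; /ɲ/ → [n] before /l/; /ɲ/ → [n] before /t/. In each pair only place changes, matching the following consonant, while manner and voice stay constant.
/ɴ/ is a voiced uvular nasal. The following trigger /ʎ/ is palatal, so /ɴ/ must become palatal as well.
Changing only its place to palatal gives [ɲ] — the voiced palatal nasal.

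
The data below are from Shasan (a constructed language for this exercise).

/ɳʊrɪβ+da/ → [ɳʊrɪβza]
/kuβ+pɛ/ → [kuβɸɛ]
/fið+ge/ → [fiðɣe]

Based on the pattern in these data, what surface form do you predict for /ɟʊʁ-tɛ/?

[ɟʊʁsɛ]

The data show progressive manner assimilation: /d/ → [z] after /β/; /p/ → [ɸ] after /β/; /g/ → [ɣ] after /ð/. In each pair only manner changes, matching the preceding consonant, while place and voice stay constant.
The rule targets /t/ (voiceless alveolar stop), which sits after the trigger /ʁ/ (fricative).
Changing only its manner to fricative gives [s] — the voiceless alveolar fricative.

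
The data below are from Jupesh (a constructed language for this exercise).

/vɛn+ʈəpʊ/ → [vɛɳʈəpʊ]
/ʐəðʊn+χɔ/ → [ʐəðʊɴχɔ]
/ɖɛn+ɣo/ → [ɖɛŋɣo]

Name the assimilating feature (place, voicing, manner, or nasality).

place

The segment that alternates is /n/, which surfaces as [ɳ] when adjacent to /ʈ/.
The change alveolar → retroflex matches the place of the following /ʈ/, identifying this as place assimilation.
The same holds elsewhere in the data: /n/ → [ɴ] before /χ/ (alveolar → uvular, matching uvular); /n/ → [ŋ] before /ɣ/ (alveolar → velar, matching velar) — only place changes, and always toward the following segment.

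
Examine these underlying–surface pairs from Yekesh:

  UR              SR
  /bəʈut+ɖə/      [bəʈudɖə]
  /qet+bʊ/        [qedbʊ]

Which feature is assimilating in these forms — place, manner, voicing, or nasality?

voicing

Underlying /t/ is realised as [d] next to /ɖ/; /ɖ/ itself does not change.
/t/ is voiceless while /ɖ/ is voiced; the output [d] is voiced, matching the trigger — so the feature that spreads is voicing.
Checking the remaining alternation: /t/ → [d] before /b/ (voiceless → voiced, matching voiced) — only voicing changes, and always toward the following segment.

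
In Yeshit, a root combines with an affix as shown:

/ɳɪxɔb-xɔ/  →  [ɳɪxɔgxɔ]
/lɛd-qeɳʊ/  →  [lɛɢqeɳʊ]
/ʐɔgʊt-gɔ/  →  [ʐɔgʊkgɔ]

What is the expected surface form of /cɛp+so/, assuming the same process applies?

The data show regressive place assimilation: /b/ → [g] before /x/; /d/ → [ɢ] before /q/; /t/ → [k] before /g/. In each pair only place changes, matching the following consonant, while manner and voice stay constant.
The rule targets /p/ (voiceless bilabial stop), which sits before the trigger /s/ (alveolar).
The voiceless alveolar stop is [t], so /p/ → [t].

[cɛtso]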